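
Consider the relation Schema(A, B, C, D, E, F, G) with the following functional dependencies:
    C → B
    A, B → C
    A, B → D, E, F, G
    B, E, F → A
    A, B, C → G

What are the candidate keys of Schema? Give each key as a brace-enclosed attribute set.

{A, B}, {A, C}, {B, E, F}, {C, E, F}

{A, B} is a candidate key since {A, B}⁺ = {A, B, C, D, E, F, G} covers every attribute.
{A, C} is a candidate key since {A, C}⁺ = {A, B, C, D, E, F, G} covers every attribute.
{B, E, F} is a candidate key since {B, E, F}⁺ = {A, B, C, D, E, F, G} covers every attribute.
{C, E, F} is a candidate key since {C, E, F}⁺ = {A, B, C, D, E, F, G} covers every attribute.
These are minimal and exhaustive — every other superkey contains one of them.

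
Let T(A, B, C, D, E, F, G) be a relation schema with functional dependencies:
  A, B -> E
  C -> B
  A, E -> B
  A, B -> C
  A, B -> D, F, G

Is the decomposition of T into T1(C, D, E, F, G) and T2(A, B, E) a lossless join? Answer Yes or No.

No

The shared attributes are {E} and {E}⁺ = {E}.
T1 ⊄ {E} and T2 ⊄ {E}, so the split is lossy.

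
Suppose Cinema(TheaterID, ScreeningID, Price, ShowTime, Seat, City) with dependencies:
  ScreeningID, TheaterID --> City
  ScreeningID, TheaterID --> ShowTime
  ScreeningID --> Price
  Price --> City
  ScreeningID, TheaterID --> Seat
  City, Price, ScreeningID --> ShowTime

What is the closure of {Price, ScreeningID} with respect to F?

{City, Price, ScreeningID, ShowTime}

Start with {Price, ScreeningID}.
Price --> City applies; add {City} → now {City, Price, ScreeningID}.
City, Price, ScreeningID --> ShowTime applies; add {ShowTime} → now {City, Price, ScreeningID, ShowTime}.
No further FD applies.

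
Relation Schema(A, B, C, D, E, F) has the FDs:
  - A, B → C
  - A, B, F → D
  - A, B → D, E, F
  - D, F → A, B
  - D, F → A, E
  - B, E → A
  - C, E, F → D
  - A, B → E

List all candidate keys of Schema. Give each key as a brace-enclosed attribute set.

Closure of {A, B} is {A, B, C, D, E, F}, the whole schema; {A, B} is a candidate key.
Closure of {B, E} is {A, B, C, D, E, F}, the whole schema; {B, E} is a candidate key.
Closure of {D, F} is {A, B, C, D, E, F}, the whole schema; {D, F} is a candidate key.
Closure of {C, E, F} is {A, B, C, D, E, F}, the whole schema; {C, E, F} is a candidate key.
These are minimal and exhaustive — every other superkey contains one of them.

{A, B}, {B, E}, {C, E, F}, {D, F}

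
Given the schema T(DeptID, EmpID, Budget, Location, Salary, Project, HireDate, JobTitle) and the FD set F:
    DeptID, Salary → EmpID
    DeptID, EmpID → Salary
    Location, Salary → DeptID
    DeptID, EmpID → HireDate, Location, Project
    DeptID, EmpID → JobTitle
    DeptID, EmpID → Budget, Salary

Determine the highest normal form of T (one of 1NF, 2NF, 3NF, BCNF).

Candidate keys: {DeptID, EmpID}, {DeptID, Salary}, {Location, Salary}. Prime attributes: {DeptID, EmpID, Location, Salary}.
Every FD has a superkey on the left, so the relation is in BCNF.

BCNF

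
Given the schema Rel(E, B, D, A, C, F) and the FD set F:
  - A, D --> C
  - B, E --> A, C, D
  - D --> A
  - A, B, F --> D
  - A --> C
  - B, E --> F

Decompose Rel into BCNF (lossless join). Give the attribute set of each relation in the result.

Candidate key of the original relation: {B, E}.
Within {A, B, C, D, E, F}: {A, D}⁺ ∩ {A, B, C, D, E, F} = {A, C, D}, not the whole set, so A, D --> C violates BCNF; decompose into {A, C, D} and {A, B, D, E, F}.
Within {A, C, D}: {A}⁺ ∩ {A, C, D} = {A, C}, not the whole set, so A --> C violates BCNF; decompose into {A, C} and {A, D}.
{A, C} is in BCNF.
{A, D} is in BCNF.
Within {A, B, D, E, F}: {D}⁺ ∩ {A, B, D, E, F} = {A, D}, not the whole set, so D --> A violates BCNF; decompose into {A, D} and {B, D, E, F}.
{A, D} is in BCNF.
{B, D, E, F} is in BCNF.

{A, C}; {A, D}; {B, D, E, F}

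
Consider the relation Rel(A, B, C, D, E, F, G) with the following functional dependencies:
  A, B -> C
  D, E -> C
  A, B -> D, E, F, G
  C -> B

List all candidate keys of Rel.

{A} never appears on the right of any FD, so every key must include it.
{A, B} is a candidate key since {A, B}⁺ = {A, B, C, D, E, F, G} covers every attribute.
{A, C} is a candidate key since {A, C}⁺ = {A, B, C, D, E, F, G} covers every attribute.
{A, D, E} is a candidate key since {A, D, E}⁺ = {A, B, C, D, E, F, G} covers every attribute.
No proper subset of any of these is a key, and no other minimal superkey exists.

{A, B}, {A, C}, {A, D, E}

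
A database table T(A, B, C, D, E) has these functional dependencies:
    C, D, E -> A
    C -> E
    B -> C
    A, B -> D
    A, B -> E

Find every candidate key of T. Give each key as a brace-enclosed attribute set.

No FD produces {B}, so it must be in every candidate key.
{A, B} is a candidate key since {A, B}⁺ = {A, B, C, D, E} covers every attribute.
{B, D} is a candidate key since {B, D}⁺ = {A, B, C, D, E} covers every attribute.
Any other superkey properly contains one of these, so there are no further candidate keys.

{A, B}, {B, D}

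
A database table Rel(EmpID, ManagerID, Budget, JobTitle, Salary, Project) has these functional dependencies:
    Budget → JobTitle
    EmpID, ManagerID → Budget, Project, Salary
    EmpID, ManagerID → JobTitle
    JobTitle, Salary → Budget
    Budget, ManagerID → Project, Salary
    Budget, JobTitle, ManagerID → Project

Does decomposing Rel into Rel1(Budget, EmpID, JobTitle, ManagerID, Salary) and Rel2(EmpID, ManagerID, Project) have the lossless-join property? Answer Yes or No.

Rel1 ∩ Rel2 = {EmpID, ManagerID}; its closure under F is {Budget, EmpID, JobTitle, ManagerID, Project, Salary}.
Rel1 is contained in that closure, so Rel1 ∩ Rel2 → Rel1 holds and the join is lossless.

Yes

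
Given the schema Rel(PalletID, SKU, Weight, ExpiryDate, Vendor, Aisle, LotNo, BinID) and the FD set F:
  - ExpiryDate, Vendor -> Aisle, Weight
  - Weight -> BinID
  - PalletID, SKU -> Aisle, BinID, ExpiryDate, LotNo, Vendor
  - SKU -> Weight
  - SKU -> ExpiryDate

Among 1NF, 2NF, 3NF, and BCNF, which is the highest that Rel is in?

1NF

Candidate key: {PalletID, SKU}. Prime attributes: {PalletID, SKU}.
For ExpiryDate, Vendor -> Aisle, Weight we have {ExpiryDate, Vendor}⁺ = {Aisle, BinID, ExpiryDate, Vendor, Weight}; {ExpiryDate, Vendor} is not a superkey, so BCNF fails.
ExpiryDate, Vendor -> Aisle, Weight has non-prime {Aisle, Weight} on the right and a non-superkey on the left, so 3NF fails.
Since {SKU} ⊂ {PalletID, SKU} and {SKU}⁺ ⊇ {BinID, ExpiryDate, Weight} with {BinID, ExpiryDate, Weight} non-prime, there is a partial dependency; 2NF fails.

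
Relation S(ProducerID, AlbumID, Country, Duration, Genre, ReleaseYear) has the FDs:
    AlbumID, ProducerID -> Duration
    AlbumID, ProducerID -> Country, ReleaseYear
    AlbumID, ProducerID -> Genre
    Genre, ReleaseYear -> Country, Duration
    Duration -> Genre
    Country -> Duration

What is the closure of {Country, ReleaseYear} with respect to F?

{Country, Duration, Genre, ReleaseYear}

Start with {Country, ReleaseYear}.
Country -> Duration applies; add {Duration} → now {Country, Duration, ReleaseYear}.
Duration -> Genre applies; add {Genre} → now {Country, Duration, Genre, ReleaseYear}.
No further FD applies.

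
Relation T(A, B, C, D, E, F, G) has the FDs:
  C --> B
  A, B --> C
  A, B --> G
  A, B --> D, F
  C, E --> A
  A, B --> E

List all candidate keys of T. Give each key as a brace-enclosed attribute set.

{A, B}, {A, C}, {C, E}

{A, B} is a candidate key since {A, B}⁺ = {A, B, C, D, E, F, G} covers every attribute.
{A, C} is a candidate key since {A, C}⁺ = {A, B, C, D, E, F, G} covers every attribute.
{C, E} is a candidate key since {C, E}⁺ = {A, B, C, D, E, F, G} covers every attribute.
No proper subset of any of these is a key, and no other minimal superkey exists.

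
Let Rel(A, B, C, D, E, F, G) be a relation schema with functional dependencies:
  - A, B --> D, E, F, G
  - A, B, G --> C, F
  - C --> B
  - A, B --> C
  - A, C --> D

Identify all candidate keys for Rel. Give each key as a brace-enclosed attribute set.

No FD produces {A}, so it must be in every candidate key.
{A, B}⁺ = {A, B, C, D, E, F, G}, which is every attribute, so {A, B} is a candidate key.
{A, C}⁺ = {A, B, C, D, E, F, G}, which is every attribute, so {A, C} is a candidate key.
No proper subset of any of these is a key, and no other minimal superkey exists.

{A, B}, {A, C}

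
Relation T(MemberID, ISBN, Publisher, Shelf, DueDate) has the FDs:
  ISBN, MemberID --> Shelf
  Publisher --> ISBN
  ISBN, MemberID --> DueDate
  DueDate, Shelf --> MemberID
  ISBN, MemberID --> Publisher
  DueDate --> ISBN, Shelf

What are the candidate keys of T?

{DueDate}⁺ = {DueDate, ISBN, MemberID, Publisher, Shelf}, which is every attribute, so {DueDate} is a candidate key.
{ISBN, MemberID}⁺ = {DueDate, ISBN, MemberID, Publisher, Shelf}, which is every attribute, so {ISBN, MemberID} is a candidate key.
{MemberID, Publisher}⁺ = {DueDate, ISBN, MemberID, Publisher, Shelf}, which is every attribute, so {MemberID, Publisher} is a candidate key.
These are minimal and exhaustive — every other superkey contains one of them.

{DueDate}, {ISBN, MemberID}, {MemberID, Publisher}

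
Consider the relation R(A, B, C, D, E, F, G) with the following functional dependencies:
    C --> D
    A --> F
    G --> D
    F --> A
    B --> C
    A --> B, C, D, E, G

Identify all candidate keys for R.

{A}, {F}

{A}⁺ = {A, B, C, D, E, F, G} — all of the relation — so {A} is a candidate key.
{F}⁺ = {A, B, C, D, E, F, G} — all of the relation — so {F} is a candidate key.
Any other superkey properly contains one of these, so there are no further candidate keys.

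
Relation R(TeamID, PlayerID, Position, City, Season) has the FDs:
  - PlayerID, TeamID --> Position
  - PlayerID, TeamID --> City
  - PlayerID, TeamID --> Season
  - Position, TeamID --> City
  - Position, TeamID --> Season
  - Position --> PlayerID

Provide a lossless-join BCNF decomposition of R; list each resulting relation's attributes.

Candidate keys of the original relation: {PlayerID, TeamID}, {Position, TeamID}.
{City, PlayerID, Position, Season, TeamID}: {Position} determines {PlayerID, Position} here but is not a superkey — split on Position --> PlayerID, giving {PlayerID, Position} and {City, Position, Season, TeamID}.
{PlayerID, Position} has no BCNF violation.
{City, Position, Season, TeamID} has no BCNF violation.

{City, Position, Season, TeamID}; {PlayerID, Position}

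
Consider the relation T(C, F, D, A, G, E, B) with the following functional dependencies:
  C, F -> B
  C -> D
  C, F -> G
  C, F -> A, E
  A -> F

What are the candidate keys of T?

No FD produces {C}, so it must be in every candidate key.
{A, C}⁺ = {A, B, C, D, E, F, G} — all of the relation — so {A, C} is a candidate key.
{C, F}⁺ = {A, B, C, D, E, F, G} — all of the relation — so {C, F} is a candidate key.
No proper subset of any of these is a key, and no other minimal superkey exists.

{A, C}, {C, F}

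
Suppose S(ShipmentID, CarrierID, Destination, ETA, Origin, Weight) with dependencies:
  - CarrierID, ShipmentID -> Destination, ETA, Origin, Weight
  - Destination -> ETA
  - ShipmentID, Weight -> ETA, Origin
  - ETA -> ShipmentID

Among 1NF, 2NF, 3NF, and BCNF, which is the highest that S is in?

2NF

Candidate keys: {CarrierID, Destination}, {CarrierID, ETA}, {CarrierID, ShipmentID}. Prime attributes: {CarrierID, Destination, ETA, ShipmentID}.
For Destination -> ETA we have {Destination}⁺ = {Destination, ETA, ShipmentID}; {Destination} is not a superkey, so BCNF fails.
Because {Origin} is non-prime and the left side of ShipmentID, Weight -> ETA, Origin is not a superkey, the relation is not in 3NF.
No non-prime attribute depends on a proper subset of any candidate key, so 2NF holds.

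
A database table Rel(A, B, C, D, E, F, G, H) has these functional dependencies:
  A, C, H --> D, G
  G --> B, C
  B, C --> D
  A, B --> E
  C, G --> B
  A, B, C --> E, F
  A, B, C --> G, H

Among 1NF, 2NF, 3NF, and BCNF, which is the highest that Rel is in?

1NF

Candidate keys: {A, B, C}, {A, C, H}, {A, G}. Prime attributes: {A, B, C, G, H}.
G --> B, C breaks BCNF: {G}⁺ = {B, C, D, G}, so {G} is not a superkey.
B, C --> D has non-prime {D} on the right and a non-superkey on the left, so 3NF fails.
The proper key subset {G} of {A, G} determines non-prime {D}, so the relation is not even in 2NF.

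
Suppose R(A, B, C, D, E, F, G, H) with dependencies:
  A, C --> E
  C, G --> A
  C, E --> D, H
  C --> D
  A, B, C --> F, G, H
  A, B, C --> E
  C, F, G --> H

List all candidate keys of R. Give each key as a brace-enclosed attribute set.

Attributes never on any right-hand side: {B, C} — every candidate key must contain all of them.
{A, B, C}⁺ = {A, B, C, D, E, F, G, H}, which is every attribute, so {A, B, C} is a candidate key.
{B, C, G}⁺ = {A, B, C, D, E, F, G, H}, which is every attribute, so {B, C, G} is a candidate key.
Any other superkey properly contains one of these, so there are no further candidate keys.

{A, B, C}, {B, C, G}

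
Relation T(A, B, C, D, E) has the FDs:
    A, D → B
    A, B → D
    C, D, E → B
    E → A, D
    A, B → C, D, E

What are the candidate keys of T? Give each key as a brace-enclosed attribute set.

Closure of {E} is {A, B, C, D, E}, the whole schema; {E} is a candidate key.
Closure of {A, B} is {A, B, C, D, E}, the whole schema; {A, B} is a candidate key.
Closure of {A, D} is {A, B, C, D, E}, the whole schema; {A, D} is a candidate key.
Any other superkey properly contains one of these, so there are no further candidate keys.

{A, B}, {A, D}, {E}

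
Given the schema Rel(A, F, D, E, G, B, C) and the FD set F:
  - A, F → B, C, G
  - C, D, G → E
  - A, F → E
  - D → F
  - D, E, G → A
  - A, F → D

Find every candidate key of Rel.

{A, D}⁺ = {A, B, C, D, E, F, G}, which is every attribute, so {A, D} is a candidate key.
{A, F}⁺ = {A, B, C, D, E, F, G}, which is every attribute, so {A, F} is a candidate key.
{C, D, G}⁺ = {A, B, C, D, E, F, G}, which is every attribute, so {C, D, G} is a candidate key.
{D, E, G}⁺ = {A, B, C, D, E, F, G}, which is every attribute, so {D, E, G} is a candidate key.
Any other superkey properly contains one of these, so there are no further candidate keys.

{A, D}, {A, F}, {C, D, G}, {D, E, G}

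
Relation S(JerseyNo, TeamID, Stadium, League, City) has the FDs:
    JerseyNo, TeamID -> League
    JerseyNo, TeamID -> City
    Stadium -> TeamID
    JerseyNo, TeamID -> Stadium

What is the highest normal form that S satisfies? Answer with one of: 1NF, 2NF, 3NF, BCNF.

3NF

Candidate keys: {JerseyNo, Stadium}, {JerseyNo, TeamID}. Prime attributes: {JerseyNo, Stadium, TeamID}.
Stadium -> TeamID breaks BCNF: {Stadium}⁺ = {Stadium, TeamID}, so {Stadium} is not a superkey.
But every attribute on its right side ({TeamID}) is prime, and the same holds for every other non-superkey FD, so 3NF still holds.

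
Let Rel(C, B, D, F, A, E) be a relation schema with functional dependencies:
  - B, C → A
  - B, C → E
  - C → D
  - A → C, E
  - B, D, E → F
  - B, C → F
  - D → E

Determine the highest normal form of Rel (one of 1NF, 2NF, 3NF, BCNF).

Candidate keys: {A, B}, {B, C}. Prime attributes: {A, B, C}.
C → D: {C}⁺ = {C, D, E}, which is not all of the attributes, so the left side is not a superkey — BCNF is violated.
C → D determines the non-prime attribute {D} from a non-superkey — 3NF is violated.
{A} is a proper subset of the key {A, B}, and {A}⁺ contains the non-prime attributes {D, E} — a partial dependency, so 2NF is violated.

1NF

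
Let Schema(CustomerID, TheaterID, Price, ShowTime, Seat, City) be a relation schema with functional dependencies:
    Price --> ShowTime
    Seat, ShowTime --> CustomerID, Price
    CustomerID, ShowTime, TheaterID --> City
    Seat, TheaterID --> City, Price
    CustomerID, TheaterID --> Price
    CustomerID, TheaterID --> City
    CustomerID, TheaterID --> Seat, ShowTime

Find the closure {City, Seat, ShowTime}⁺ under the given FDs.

Start with {City, Seat, ShowTime}.
Seat, ShowTime --> CustomerID, Price applies; add {CustomerID, Price} → now {City, CustomerID, Price, Seat, ShowTime}.
No further FD applies.

{City, CustomerID, Price, Seat, ShowTime}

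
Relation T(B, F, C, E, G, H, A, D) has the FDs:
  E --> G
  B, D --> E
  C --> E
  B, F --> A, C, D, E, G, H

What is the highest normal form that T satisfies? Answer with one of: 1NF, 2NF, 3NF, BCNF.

Candidate key: {B, F}. Prime attributes: {B, F}.
E --> G: {E}⁺ = {E, G}, which is not all of the attributes, so the left side is not a superkey — BCNF is violated.
E --> G determines the non-prime attribute {G} from a non-superkey — 3NF is violated.
No proper subset of a key has a non-prime attribute in its closure, so there is no partial dependency; 2NF holds.

2NF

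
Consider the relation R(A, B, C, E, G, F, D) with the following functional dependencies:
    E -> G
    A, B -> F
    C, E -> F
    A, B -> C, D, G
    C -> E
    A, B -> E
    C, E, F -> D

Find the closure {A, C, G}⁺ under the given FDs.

{A, C, D, E, F, G}

Start with {A, C, G}.
C -> E applies; add {E} → now {A, C, E, G}.
C, E -> F applies; add {F} → now {A, C, E, F, G}.
C, E, F -> D applies; add {D} → now {A, C, D, E, F, G}.
No further FD applies.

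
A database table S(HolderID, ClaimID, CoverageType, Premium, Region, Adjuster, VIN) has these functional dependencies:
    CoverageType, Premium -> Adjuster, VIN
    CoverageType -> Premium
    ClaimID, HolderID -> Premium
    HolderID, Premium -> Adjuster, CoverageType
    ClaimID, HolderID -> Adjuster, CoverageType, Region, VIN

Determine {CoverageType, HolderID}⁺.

{Adjuster, CoverageType, HolderID, Premium, VIN}

Start with {CoverageType, HolderID}.
CoverageType -> Premium applies; add {Premium} → now {CoverageType, HolderID, Premium}.
HolderID, Premium -> Adjuster, CoverageType applies; add {Adjuster} → now {Adjuster, CoverageType, HolderID, Premium}.
CoverageType, Premium -> Adjuster, VIN applies; add {VIN} → now {Adjuster, CoverageType, HolderID, Premium, VIN}.
No further FD applies.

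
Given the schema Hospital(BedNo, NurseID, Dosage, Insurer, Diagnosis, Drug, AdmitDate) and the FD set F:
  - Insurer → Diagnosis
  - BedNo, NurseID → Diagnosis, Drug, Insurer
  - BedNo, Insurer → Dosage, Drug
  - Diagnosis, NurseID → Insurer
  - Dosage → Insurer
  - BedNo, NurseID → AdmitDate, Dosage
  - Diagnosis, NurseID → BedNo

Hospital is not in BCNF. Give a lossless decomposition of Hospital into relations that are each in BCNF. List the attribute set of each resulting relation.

{AdmitDate, BedNo, Insurer, NurseID}; {BedNo, Dosage, Drug}; {Diagnosis, Insurer}; {Dosage, Insurer}

Candidate keys of the original relation: {BedNo, NurseID}, {Diagnosis, NurseID}, {Dosage, NurseID}, {Insurer, NurseID}.
{AdmitDate, BedNo, Diagnosis, Dosage, Drug, Insurer, NurseID}: {Insurer} determines {Diagnosis, Insurer} here but is not a superkey — split on Insurer → Diagnosis, giving {Diagnosis, Insurer} and {AdmitDate, BedNo, Dosage, Drug, Insurer, NurseID}.
{Diagnosis, Insurer} has no BCNF violation.
{AdmitDate, BedNo, Dosage, Drug, Insurer, NurseID}: {BedNo, Insurer} determines {BedNo, Dosage, Drug, Insurer} here but is not a superkey — split on BedNo, Insurer → Dosage, Drug, giving {BedNo, Dosage, Drug, Insurer} and {AdmitDate, BedNo, Insurer, NurseID}.
{BedNo, Dosage, Drug, Insurer}: {Dosage} determines {Dosage, Insurer} here but is not a superkey — split on Dosage → Insurer, giving {Dosage, Insurer} and {BedNo, Dosage, Drug}.
{Dosage, Insurer} has no BCNF violation.
{BedNo, Dosage, Drug} has no BCNF violation.
{AdmitDate, BedNo, Insurer, NurseID} has no BCNF violation.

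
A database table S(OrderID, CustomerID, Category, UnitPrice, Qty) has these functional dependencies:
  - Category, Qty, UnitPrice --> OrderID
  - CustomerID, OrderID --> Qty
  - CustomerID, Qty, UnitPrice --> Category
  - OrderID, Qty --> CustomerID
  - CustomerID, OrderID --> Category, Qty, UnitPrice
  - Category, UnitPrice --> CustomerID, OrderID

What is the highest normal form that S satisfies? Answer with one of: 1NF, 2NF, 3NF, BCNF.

BCNF

Candidate keys: {Category, UnitPrice}, {CustomerID, OrderID}, {CustomerID, Qty, UnitPrice}, {OrderID, Qty}. Prime attributes: {Category, CustomerID, OrderID, Qty, UnitPrice}.
Each dependency's left side is a superkey — BCNF holds.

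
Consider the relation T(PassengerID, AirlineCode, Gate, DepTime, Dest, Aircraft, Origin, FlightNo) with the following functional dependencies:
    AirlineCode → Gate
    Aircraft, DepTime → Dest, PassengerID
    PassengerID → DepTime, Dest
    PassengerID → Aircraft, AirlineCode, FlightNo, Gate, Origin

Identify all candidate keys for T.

{Aircraft, DepTime}, {PassengerID}

{PassengerID}⁺ = {Aircraft, AirlineCode, DepTime, Dest, FlightNo, Gate, Origin, PassengerID}, which is every attribute, so {PassengerID} is a candidate key.
{Aircraft, DepTime}⁺ = {Aircraft, AirlineCode, DepTime, Dest, FlightNo, Gate, Origin, PassengerID}, which is every attribute, so {Aircraft, DepTime} is a candidate key.
Any other superkey properly contains one of these, so there are no further candidate keys.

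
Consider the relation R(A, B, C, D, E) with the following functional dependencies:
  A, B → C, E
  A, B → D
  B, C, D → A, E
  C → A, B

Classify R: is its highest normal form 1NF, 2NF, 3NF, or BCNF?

BCNF

Candidate keys: {A, B}, {C}. Prime attributes: {A, B, C}.
Every FD has a superkey on the left, so the relation is in BCNF.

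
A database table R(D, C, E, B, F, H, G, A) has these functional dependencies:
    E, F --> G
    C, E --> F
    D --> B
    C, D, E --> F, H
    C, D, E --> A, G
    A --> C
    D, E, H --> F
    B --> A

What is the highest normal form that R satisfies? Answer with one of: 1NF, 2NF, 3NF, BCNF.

Candidate key: {D, E}. Prime attributes: {D, E}.
For E, F --> G we have {E, F}⁺ = {E, F, G}; {E, F} is not a superkey, so BCNF fails.
Because {G} is non-prime and the left side of E, F --> G is not a superkey, the relation is not in 3NF.
Since {D} ⊂ {D, E} and {D}⁺ ⊇ {A, B, C} with {A, B, C} non-prime, there is a partial dependency; 2NF fails.

1NF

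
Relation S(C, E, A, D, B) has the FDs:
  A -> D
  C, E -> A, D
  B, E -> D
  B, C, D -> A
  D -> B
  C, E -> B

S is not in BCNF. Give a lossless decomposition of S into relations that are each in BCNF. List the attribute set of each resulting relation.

Candidate key of the original relation: {C, E}.
In {A, B, C, D, E}, {A} is not a superkey ({A}⁺ restricted to this set is {A, B, D}), so split on A -> B, D into {A, B, D} and {A, C, E}.
In {A, B, D}, {D} is not a superkey ({D}⁺ restricted to this set is {B, D}), so split on D -> B into {B, D} and {A, D}.
{B, D} has no BCNF violation.
{A, D} has no BCNF violation.
{A, C, E} has no BCNF violation.

{A, C, E}; {A, D}; {B, D}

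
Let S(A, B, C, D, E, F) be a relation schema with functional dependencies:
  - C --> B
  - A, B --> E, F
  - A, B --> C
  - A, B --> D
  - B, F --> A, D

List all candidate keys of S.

{A, B}⁺ = {A, B, C, D, E, F} — all of the relation — so {A, B} is a candidate key.
{A, C}⁺ = {A, B, C, D, E, F} — all of the relation — so {A, C} is a candidate key.
{B, F}⁺ = {A, B, C, D, E, F} — all of the relation — so {B, F} is a candidate key.
{C, F}⁺ = {A, B, C, D, E, F} — all of the relation — so {C, F} is a candidate key.
Any other superkey properly contains one of these, so there are no further candidate keys.

{A, B}, {A, C}, {B, F}, {C, F}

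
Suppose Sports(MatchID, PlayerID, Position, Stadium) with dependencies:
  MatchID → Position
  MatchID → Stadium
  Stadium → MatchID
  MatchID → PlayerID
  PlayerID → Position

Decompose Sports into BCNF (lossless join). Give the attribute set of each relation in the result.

{MatchID, PlayerID, Stadium}; {PlayerID, Position}

Candidate keys of the original relation: {MatchID}, {Stadium}.
In {MatchID, PlayerID, Position, Stadium}, {PlayerID} is not a superkey ({PlayerID}⁺ restricted to this set is {PlayerID, Position}), so split on PlayerID → Position into {PlayerID, Position} and {MatchID, PlayerID, Stadium}.
{PlayerID, Position}: every determinant is a superkey — BCNF.
{MatchID, PlayerID, Stadium}: every determinant is a superkey — BCNF.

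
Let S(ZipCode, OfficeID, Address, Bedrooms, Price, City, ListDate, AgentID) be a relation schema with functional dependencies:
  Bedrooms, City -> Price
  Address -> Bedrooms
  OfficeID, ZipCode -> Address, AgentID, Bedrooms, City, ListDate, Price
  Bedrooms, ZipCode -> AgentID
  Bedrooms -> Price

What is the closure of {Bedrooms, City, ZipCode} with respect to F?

{AgentID, Bedrooms, City, Price, ZipCode}

Start with {Bedrooms, City, ZipCode}.
Bedrooms, City -> Price applies; add {Price} → now {Bedrooms, City, Price, ZipCode}.
Bedrooms, ZipCode -> AgentID applies; add {AgentID} → now {AgentID, Bedrooms, City, Price, ZipCode}.
No further FD applies.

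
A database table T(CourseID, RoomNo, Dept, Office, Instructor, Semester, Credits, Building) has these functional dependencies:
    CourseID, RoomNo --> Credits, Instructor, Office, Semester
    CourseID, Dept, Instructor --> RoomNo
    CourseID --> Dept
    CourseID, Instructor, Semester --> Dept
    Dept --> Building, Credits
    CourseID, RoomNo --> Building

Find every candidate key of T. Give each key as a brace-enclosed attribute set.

Attributes never on any right-hand side: {CourseID} — every candidate key must contain it.
Closure of {CourseID, Instructor} is {Building, CourseID, Credits, Dept, Instructor, Office, RoomNo, Semester}, the whole schema; {CourseID, Instructor} is a candidate key.
Closure of {CourseID, RoomNo} is {Building, CourseID, Credits, Dept, Instructor, Office, RoomNo, Semester}, the whole schema; {CourseID, RoomNo} is a candidate key.
Any other superkey properly contains one of these, so there are no further candidate keys.

{CourseID, Instructor}, {CourseID, RoomNo}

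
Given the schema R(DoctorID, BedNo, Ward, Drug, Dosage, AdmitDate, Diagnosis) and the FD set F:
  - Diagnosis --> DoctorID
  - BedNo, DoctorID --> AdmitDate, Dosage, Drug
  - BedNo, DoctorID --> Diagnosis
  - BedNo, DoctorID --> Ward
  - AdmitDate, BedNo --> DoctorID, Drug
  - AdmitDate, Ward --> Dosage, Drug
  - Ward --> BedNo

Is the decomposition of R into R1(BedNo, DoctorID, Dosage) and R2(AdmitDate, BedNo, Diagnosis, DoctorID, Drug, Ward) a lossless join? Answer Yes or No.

R1 ∩ R2 = {BedNo, DoctorID}; its closure under F is {AdmitDate, BedNo, Diagnosis, DoctorID, Dosage, Drug, Ward}.
This includes all of R1, so the common attributes are a superkey of R1 — the join is lossless.

Yes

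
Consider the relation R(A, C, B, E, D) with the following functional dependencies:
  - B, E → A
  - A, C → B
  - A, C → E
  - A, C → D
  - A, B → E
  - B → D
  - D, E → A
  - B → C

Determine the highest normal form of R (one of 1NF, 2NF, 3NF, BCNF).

3NF

Candidate keys: {A, B}, {A, C}, {B, E}, {C, D, E}. Prime attributes: {A, B, C, D, E}.
For B → D we have {B}⁺ = {B, C, D}; {B} is not a superkey, so BCNF fails.
Since {D} ⊆ prime attributes and every other non-superkey FD also has a prime right side, the schema is in 3NF.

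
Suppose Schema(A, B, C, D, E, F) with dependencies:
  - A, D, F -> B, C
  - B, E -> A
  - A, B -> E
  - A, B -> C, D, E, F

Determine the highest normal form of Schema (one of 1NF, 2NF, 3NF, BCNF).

BCNF

Candidate keys: {A, B}, {A, D, F}, {B, E}. Prime attributes: {A, B, D, E, F}.
Every FD has a superkey on the left, so the relation is in BCNF.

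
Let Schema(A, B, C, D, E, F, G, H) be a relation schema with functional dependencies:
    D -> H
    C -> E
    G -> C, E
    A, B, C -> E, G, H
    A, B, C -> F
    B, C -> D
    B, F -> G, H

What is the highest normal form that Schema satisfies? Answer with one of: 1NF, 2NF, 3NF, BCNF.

Candidate keys: {A, B, C}, {A, B, F}, {A, B, G}. Prime attributes: {A, B, C, F, G}.
For D -> H we have {D}⁺ = {D, H}; {D} is not a superkey, so BCNF fails.
D -> H has non-prime {H} on the right and a non-superkey on the left, so 3NF fails.
{C} is a proper subset of the key {A, B, C}, and {C}⁺ contains the non-prime attribute {E} — a partial dependency, so 2NF is violated.

1NF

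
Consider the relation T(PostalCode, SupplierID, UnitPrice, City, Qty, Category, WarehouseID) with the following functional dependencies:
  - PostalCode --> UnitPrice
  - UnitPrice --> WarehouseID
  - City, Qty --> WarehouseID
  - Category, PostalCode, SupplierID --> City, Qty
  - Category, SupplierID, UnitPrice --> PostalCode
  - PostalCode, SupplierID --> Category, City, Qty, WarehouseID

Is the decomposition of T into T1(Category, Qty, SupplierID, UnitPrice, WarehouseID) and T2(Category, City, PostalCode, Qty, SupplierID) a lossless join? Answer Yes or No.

No

Common attributes: {Category, Qty, SupplierID}; their closure is {Category, Qty, SupplierID}.
The closure covers neither T1 nor T2 entirely; the join is not lossless.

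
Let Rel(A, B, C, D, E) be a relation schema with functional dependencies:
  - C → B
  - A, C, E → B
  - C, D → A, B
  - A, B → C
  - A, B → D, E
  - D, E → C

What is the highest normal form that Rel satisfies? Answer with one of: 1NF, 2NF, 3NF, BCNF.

3NF

Candidate keys: {A, B}, {A, C}, {C, D}, {D, E}. Prime attributes: {A, B, C, D, E}.
C → B breaks BCNF: {C}⁺ = {B, C}, so {C} is not a superkey.
Since {B} ⊆ prime attributes and every other non-superkey FD also has a prime right side, the schema is in 3NF.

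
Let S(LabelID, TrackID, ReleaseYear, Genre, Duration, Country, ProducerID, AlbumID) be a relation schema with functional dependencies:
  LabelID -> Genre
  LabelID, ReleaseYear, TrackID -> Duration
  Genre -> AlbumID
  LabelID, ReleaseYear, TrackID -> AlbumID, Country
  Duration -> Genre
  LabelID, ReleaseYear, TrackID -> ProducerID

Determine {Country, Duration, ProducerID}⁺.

{AlbumID, Country, Duration, Genre, ProducerID}

Start with {Country, Duration, ProducerID}.
Duration -> Genre applies; add {Genre} → now {Country, Duration, Genre, ProducerID}.
Genre -> AlbumID applies; add {AlbumID} → now {AlbumID, Country, Duration, Genre, ProducerID}.
No further FD applies.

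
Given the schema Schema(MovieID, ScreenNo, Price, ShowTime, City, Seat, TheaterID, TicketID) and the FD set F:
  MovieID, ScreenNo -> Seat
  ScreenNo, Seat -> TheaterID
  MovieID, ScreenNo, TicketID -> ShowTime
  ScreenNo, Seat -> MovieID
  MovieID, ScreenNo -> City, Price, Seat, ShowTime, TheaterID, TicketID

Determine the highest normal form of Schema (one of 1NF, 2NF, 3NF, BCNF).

Candidate keys: {MovieID, ScreenNo}, {ScreenNo, Seat}. Prime attributes: {MovieID, ScreenNo, Seat}.
Every FD has a superkey on the left, so the relation is in BCNF.

BCNF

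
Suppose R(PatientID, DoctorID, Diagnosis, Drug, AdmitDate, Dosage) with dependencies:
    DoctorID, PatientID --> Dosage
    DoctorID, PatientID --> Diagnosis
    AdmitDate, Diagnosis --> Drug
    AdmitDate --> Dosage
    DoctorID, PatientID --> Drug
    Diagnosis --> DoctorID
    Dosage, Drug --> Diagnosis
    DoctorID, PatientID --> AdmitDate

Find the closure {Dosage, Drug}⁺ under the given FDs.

{Diagnosis, DoctorID, Dosage, Drug}

Start with {Dosage, Drug}.
Dosage, Drug --> Diagnosis applies; add {Diagnosis} → now {Diagnosis, Dosage, Drug}.
Diagnosis --> DoctorID applies; add {DoctorID} → now {Diagnosis, DoctorID, Dosage, Drug}.
No further FD applies.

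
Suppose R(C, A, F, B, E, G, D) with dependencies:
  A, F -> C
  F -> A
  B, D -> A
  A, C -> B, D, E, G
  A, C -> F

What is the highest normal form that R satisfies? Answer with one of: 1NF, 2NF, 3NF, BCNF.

Candidate keys: {A, C}, {B, C, D}, {F}. Prime attributes: {A, B, C, D, F}.
B, D -> A breaks BCNF: {B, D}⁺ = {A, B, D}, so {B, D} is not a superkey.
Its right-hand attributes {A} are all prime, as are those of every other non-superkey FD — the relation is in 3NF.

3NF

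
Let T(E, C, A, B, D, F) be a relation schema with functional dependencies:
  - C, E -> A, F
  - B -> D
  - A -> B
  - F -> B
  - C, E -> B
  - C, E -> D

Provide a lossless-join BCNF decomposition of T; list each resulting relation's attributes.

{A, B}; {A, C, E, F}; {B, D}

Candidate key of the original relation: {C, E}.
{A, B, C, D, E, F}: {B} determines {B, D} here but is not a superkey — split on B -> D, giving {B, D} and {A, B, C, E, F}.
{B, D} has no BCNF violation.
{A, B, C, E, F}: {A} determines {A, B} here but is not a superkey — split on A -> B, giving {A, B} and {A, C, E, F}.
{A, B} has no BCNF violation.
{A, C, E, F} has no BCNF violation.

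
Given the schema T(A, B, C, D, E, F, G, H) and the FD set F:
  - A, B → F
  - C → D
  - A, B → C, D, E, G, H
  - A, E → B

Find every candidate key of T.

Attributes never on any right-hand side: {A} — every candidate key must contain it.
{A, B}⁺ = {A, B, C, D, E, F, G, H} — all of the relation — so {A, B} is a candidate key.
{A, E}⁺ = {A, B, C, D, E, F, G, H} — all of the relation — so {A, E} is a candidate key.
No proper subset of any of these is a key, and no other minimal superkey exists.

{A, B}, {A, E}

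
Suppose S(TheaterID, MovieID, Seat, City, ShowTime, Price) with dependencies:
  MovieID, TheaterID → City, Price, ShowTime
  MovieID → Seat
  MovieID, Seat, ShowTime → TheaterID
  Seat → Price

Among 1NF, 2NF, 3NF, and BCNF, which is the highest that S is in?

Candidate keys: {MovieID, ShowTime}, {MovieID, TheaterID}. Prime attributes: {MovieID, ShowTime, TheaterID}.
For MovieID → Seat we have {MovieID}⁺ = {MovieID, Price, Seat}; {MovieID} is not a superkey, so BCNF fails.
MovieID → Seat has non-prime {Seat} on the right and a non-superkey on the left, so 3NF fails.
{MovieID} is a proper subset of the key {MovieID, ShowTime}, and {MovieID}⁺ contains the non-prime attributes {Price, Seat} — a partial dependency, so 2NF is violated.

1NF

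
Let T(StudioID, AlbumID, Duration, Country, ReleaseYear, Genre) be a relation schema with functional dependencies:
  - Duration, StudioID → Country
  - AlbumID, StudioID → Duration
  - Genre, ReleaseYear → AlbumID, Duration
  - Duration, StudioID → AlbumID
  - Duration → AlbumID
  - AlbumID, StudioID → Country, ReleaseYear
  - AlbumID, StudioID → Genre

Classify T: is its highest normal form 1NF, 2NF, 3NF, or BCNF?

3NF

Candidate keys: {AlbumID, StudioID}, {Duration, StudioID}, {Genre, ReleaseYear, StudioID}. Prime attributes: {AlbumID, Duration, Genre, ReleaseYear, StudioID}.
For Genre, ReleaseYear → AlbumID, Duration we have {Genre, ReleaseYear}⁺ = {AlbumID, Duration, Genre, ReleaseYear}; {Genre, ReleaseYear} is not a superkey, so BCNF fails.
Its right-hand attributes {AlbumID, Duration} are all prime, as are those of every other non-superkey FD — the relation is in 3NF.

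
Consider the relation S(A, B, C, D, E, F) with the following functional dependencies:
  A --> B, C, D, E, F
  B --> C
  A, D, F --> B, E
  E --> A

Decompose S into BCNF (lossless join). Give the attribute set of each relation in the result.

{A, B, D, E, F}; {B, C}

Candidate keys of the original relation: {A}, {E}.
{A, B, C, D, E, F}: {B} determines {B, C} here but is not a superkey — split on B --> C, giving {B, C} and {A, B, D, E, F}.
{B, C} is in BCNF.
{A, B, D, E, F} is in BCNF.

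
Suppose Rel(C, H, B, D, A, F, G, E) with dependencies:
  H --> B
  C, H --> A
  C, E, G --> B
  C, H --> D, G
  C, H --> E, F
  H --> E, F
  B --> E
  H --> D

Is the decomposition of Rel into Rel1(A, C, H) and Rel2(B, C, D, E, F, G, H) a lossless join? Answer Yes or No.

Common attributes: {C, H}; their closure is {A, B, C, D, E, F, G, H}.
This includes all of Rel1, so the common attributes are a superkey of Rel1 — the join is lossless.

Yes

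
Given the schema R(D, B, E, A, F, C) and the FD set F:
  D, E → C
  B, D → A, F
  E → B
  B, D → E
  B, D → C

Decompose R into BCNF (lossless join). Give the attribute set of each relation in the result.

{A, C, D, E, F}; {B, E}

Candidate keys of the original relation: {B, D}, {D, E}.
Within {A, B, C, D, E, F}: {E}⁺ ∩ {A, B, C, D, E, F} = {B, E}, not the whole set, so E → B violates BCNF; decompose into {B, E} and {A, C, D, E, F}.
{B, E} is in BCNF.
{A, C, D, E, F} is in BCNF.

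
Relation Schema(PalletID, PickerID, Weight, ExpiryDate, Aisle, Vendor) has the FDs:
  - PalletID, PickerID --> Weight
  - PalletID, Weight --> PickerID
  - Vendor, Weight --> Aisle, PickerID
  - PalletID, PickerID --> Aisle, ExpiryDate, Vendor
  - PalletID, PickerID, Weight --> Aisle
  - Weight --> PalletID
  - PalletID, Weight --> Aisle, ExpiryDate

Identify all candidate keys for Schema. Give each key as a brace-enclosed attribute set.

{PalletID, PickerID}, {Weight}

{Weight} is a candidate key since {Weight}⁺ = {Aisle, ExpiryDate, PalletID, PickerID, Vendor, Weight} covers every attribute.
{PalletID, PickerID} is a candidate key since {PalletID, PickerID}⁺ = {Aisle, ExpiryDate, PalletID, PickerID, Vendor, Weight} covers every attribute.
Any other superkey properly contains one of these, so there are no further candidate keys.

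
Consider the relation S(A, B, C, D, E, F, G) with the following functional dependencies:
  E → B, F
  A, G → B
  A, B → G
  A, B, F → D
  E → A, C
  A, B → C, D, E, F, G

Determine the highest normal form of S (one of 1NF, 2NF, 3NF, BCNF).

Candidate keys: {A, B}, {A, G}, {E}. Prime attributes: {A, B, E, G}.
Every FD has a superkey on the left, so the relation is in BCNF.

BCNF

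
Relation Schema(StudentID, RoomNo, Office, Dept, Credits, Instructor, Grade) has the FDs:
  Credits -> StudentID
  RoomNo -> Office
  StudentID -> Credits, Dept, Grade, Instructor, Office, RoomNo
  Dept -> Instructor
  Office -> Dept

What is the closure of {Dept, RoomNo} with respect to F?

Start with {Dept, RoomNo}.
RoomNo -> Office applies; add {Office} → now {Dept, Office, RoomNo}.
Dept -> Instructor applies; add {Instructor} → now {Dept, Instructor, Office, RoomNo}.
No further FD applies.

{Dept, Instructor, Office, RoomNo}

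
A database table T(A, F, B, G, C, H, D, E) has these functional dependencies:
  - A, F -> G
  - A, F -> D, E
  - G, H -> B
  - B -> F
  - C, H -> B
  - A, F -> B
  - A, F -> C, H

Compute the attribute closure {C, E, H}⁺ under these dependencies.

{B, C, E, F, H}

Start with {C, E, H}.
C, H -> B applies; add {B} → now {B, C, E, H}.
B -> F applies; add {F} → now {B, C, E, F, H}.
No further FD applies.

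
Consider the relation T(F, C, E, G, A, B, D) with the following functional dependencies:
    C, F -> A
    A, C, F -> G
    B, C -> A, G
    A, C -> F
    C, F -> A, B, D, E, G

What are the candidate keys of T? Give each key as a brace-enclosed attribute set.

{A, C}, {B, C}, {C, F}

Attributes never on any right-hand side: {C} — every candidate key must contain it.
{A, C} is a candidate key since {A, C}⁺ = {A, B, C, D, E, F, G} covers every attribute.
{B, C} is a candidate key since {B, C}⁺ = {A, B, C, D, E, F, G} covers every attribute.
{C, F} is a candidate key since {C, F}⁺ = {A, B, C, D, E, F, G} covers every attribute.
No proper subset of any of these is a key, and no other minimal superkey exists.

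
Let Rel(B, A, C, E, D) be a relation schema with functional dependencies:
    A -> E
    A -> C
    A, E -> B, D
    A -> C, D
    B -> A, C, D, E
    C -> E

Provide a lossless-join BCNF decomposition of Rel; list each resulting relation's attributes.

Candidate keys of the original relation: {A}, {B}.
Within {A, B, C, D, E}: {C}⁺ ∩ {A, B, C, D, E} = {C, E}, not the whole set, so C -> E violates BCNF; decompose into {C, E} and {A, B, C, D}.
{C, E} is in BCNF.
{A, B, C, D} is in BCNF.

{A, B, C, D}; {C, E}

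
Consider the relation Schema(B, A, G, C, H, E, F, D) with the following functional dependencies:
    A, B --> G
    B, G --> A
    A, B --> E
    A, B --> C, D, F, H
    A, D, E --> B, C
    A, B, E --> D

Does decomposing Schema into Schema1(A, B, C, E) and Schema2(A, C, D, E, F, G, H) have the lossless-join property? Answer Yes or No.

No

Schema1 ∩ Schema2 = {A, C, E}; its closure under F is {A, C, E}.
The closure covers neither Schema1 nor Schema2 entirely; the join is not lossless.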